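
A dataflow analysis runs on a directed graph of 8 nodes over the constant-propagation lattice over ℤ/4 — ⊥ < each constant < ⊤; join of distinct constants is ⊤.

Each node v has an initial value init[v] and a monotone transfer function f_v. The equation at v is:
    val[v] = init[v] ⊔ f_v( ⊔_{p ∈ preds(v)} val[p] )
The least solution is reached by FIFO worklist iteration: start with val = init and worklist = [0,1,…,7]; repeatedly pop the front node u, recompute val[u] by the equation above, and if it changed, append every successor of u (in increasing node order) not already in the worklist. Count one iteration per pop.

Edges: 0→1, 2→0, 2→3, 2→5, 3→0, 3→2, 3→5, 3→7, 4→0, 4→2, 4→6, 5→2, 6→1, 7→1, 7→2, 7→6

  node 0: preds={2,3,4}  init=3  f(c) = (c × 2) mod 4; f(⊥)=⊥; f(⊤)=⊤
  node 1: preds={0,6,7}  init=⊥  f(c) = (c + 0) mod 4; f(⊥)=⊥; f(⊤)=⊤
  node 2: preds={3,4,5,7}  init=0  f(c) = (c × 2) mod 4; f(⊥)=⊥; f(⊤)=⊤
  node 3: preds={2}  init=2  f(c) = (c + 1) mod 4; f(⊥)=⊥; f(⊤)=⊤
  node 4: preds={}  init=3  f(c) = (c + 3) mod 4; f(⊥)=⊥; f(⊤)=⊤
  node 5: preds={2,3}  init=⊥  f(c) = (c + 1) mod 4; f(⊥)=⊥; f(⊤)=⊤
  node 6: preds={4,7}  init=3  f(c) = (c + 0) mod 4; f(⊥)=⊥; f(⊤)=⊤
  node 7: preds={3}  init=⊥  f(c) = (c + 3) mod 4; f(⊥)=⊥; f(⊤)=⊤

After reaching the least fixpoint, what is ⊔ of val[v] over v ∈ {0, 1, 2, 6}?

⊤

Worklist (13 pops):
  #1 pop 0: in=⊤ → ⊤ (was 3); enqueue []
  #2 pop 1: in=⊤ → ⊤ (was ⊥); enqueue []
  #3 pop 2: in=⊤ → ⊤ (was 0); enqueue [0]
  #4 pop 3: in=⊤ → ⊤ (was 2); enqueue [2]
  #5 pop 4: in=⊥ → 3 (no change)
  #6 pop 5: in=⊤ → ⊤ (was ⊥); enqueue []
  #7 pop 6: in=3 → 3 (no change)
  #8 pop 7: in=⊤ → ⊤ (was ⊥); enqueue [1,6]
  #9 pop 0: in=⊤ → ⊤ (no change)
  #10 pop 2: in=⊤ → ⊤ (no change)
  #11 pop 1: in=⊤ → ⊤ (no change)
  #12 pop 6: in=⊤ → ⊤ (was 3); enqueue [1]
  #13 pop 1: in=⊤ → ⊤ (no change)

Fixpoint:
  val[0] = ⊤
  val[1] = ⊤
  val[2] = ⊤
  val[3] = ⊤
  val[4] = 3
  val[5] = ⊤
  val[6] = ⊤
  val[7] = ⊤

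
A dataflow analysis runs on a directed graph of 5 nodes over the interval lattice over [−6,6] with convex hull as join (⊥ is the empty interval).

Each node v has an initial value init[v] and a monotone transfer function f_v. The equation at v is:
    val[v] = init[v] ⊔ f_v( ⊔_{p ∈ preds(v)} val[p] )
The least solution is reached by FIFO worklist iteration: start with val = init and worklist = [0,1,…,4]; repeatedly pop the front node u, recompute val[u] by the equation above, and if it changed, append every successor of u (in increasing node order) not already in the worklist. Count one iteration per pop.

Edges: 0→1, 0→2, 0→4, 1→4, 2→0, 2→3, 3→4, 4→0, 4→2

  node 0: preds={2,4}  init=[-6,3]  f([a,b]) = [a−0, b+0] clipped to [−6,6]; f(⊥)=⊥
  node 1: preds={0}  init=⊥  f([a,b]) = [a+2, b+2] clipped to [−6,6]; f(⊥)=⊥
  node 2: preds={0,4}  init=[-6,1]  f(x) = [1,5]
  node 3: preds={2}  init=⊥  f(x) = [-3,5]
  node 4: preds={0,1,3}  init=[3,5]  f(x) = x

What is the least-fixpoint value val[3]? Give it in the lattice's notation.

Worklist (9 pops):
  #1 pop 0: in=[-6,5] → [-6,5] (was [-6,3]); enqueue []
  #2 pop 1: in=[-6,5] → [-4,6] (was ⊥); enqueue []
  #3 pop 2: in=[-6,5] → [-6,5] (was [-6,1]); enqueue [0]
  #4 pop 3: in=[-6,5] → [-3,5] (was ⊥); enqueue []
  #5 pop 4: in=[-6,6] → [-6,6] (was [3,5]); enqueue [2]
  #6 pop 0: in=[-6,6] → [-6,6] (was [-6,5]); enqueue [1,4]
  #7 pop 2: in=[-6,6] → [-6,5] (no change)
  #8 pop 1: in=[-6,6] → [-4,6] (no change)
  #9 pop 4: in=[-6,6] → [-6,6] (no change)

Fixpoint:
  val[0] = [-6,6]
  val[1] = [-4,6]
  val[2] = [-6,5]
  val[3] = [-3,5]
  val[4] = [-6,6]

[-3,5]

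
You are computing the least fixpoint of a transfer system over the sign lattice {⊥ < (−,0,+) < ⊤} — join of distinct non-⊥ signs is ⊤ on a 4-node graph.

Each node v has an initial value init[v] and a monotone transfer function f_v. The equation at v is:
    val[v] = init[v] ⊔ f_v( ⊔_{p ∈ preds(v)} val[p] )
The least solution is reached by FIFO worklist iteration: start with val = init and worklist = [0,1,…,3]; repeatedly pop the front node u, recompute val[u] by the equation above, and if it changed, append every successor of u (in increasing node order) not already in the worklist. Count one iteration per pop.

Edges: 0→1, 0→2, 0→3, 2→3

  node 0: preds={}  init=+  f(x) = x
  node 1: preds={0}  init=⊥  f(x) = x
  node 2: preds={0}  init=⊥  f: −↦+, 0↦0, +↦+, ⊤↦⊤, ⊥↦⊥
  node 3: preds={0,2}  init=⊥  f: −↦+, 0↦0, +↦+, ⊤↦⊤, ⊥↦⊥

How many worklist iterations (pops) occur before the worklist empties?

Trace (4 dequeues):
  [1] u=0 | in ⊥ | out + | ==
  [2] u=1 | in + | out + | prev ⊥ | push {}
  [3] u=2 | in + | out + | prev ⊥ | push {}
  [4] u=3 | in + | out + | prev ⊥ | push {}

Converged values:
  [0] +
  [1] +
  [2] +
  [3] +

4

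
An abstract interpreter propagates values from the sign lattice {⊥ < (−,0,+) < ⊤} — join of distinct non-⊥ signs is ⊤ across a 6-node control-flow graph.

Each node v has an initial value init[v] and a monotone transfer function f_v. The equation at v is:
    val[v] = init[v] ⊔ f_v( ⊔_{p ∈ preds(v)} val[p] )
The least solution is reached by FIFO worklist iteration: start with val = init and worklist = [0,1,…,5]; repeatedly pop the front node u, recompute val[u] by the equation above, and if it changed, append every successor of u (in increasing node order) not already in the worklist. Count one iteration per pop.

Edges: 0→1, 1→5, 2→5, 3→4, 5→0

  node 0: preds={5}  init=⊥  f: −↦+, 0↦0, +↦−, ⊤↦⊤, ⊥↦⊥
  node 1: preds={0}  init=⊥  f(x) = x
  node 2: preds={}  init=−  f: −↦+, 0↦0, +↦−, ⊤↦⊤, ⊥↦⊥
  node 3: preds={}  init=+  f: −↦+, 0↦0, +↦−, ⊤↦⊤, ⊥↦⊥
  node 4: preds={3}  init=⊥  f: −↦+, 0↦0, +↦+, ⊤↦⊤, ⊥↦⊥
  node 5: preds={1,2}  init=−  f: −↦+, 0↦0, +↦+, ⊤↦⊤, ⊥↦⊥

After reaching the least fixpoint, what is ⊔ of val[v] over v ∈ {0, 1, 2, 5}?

Trace (9 dequeues):
  [1] u=0 | in − | out + | prev ⊥ | push {}
  [2] u=1 | in + | out + | prev ⊥ | push {}
  [3] u=2 | in ⊥ | out − | ==
  [4] u=3 | in ⊥ | out + | ==
  [5] u=4 | in + | out + | prev ⊥ | push {}
  [6] u=5 | in ⊤ | out ⊤ | prev − | push {0}
  [7] u=0 | in ⊤ | out ⊤ | prev + | push {1}
  [8] u=1 | in ⊤ | out ⊤ | prev + | push {5}
  [9] u=5 | in ⊤ | out ⊤ | ==

Converged values:
  [0] ⊤
  [1] ⊤
  [2] −
  [3] +
  [4] +
  [5] ⊤

⊤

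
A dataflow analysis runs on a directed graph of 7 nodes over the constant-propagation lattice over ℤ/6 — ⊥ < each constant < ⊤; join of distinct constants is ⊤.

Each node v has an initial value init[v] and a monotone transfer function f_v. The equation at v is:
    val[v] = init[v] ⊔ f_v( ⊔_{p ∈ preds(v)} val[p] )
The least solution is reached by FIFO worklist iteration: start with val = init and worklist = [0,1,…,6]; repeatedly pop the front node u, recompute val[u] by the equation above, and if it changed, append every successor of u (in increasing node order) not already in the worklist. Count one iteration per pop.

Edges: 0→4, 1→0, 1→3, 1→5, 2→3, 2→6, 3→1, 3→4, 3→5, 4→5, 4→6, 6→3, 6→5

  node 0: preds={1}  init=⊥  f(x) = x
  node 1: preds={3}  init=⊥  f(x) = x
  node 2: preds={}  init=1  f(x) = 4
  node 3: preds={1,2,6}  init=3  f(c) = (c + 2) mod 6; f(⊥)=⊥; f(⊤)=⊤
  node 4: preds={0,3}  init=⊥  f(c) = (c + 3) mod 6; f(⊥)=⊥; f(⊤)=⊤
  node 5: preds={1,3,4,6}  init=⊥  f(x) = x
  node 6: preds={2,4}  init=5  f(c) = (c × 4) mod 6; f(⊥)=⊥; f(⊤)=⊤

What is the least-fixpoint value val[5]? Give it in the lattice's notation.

⊤

Trace (14 dequeues):
  [1] u=0 | in ⊥ | out ⊥ | ==
  [2] u=1 | in 3 | out 3 | prev ⊥ | push {0}
  [3] u=2 | in ⊥ | out ⊤ | prev 1 | push {}
  [4] u=3 | in ⊤ | out ⊤ | prev 3 | push {1}
  [5] u=4 | in ⊤ | out ⊤ | prev ⊥ | push {}
  [6] u=5 | in ⊤ | out ⊤ | prev ⊥ | push {}
  [7] u=6 | in ⊤ | out ⊤ | prev 5 | push {3,5}
  [8] u=0 | in 3 | out 3 | prev ⊥ | push {4}
  [9] u=1 | in ⊤ | out ⊤ | prev 3 | push {0}
  [10] u=3 | in ⊤ | out ⊤ | ==
  [11] u=5 | in ⊤ | out ⊤ | ==
  [12] u=4 | in ⊤ | out ⊤ | ==
  [13] u=0 | in ⊤ | out ⊤ | prev 3 | push {4}
  [14] u=4 | in ⊤ | out ⊤ | ==

Converged values:
  [0] ⊤
  [1] ⊤
  [2] ⊤
  [3] ⊤
  [4] ⊤
  [5] ⊤
  [6] ⊤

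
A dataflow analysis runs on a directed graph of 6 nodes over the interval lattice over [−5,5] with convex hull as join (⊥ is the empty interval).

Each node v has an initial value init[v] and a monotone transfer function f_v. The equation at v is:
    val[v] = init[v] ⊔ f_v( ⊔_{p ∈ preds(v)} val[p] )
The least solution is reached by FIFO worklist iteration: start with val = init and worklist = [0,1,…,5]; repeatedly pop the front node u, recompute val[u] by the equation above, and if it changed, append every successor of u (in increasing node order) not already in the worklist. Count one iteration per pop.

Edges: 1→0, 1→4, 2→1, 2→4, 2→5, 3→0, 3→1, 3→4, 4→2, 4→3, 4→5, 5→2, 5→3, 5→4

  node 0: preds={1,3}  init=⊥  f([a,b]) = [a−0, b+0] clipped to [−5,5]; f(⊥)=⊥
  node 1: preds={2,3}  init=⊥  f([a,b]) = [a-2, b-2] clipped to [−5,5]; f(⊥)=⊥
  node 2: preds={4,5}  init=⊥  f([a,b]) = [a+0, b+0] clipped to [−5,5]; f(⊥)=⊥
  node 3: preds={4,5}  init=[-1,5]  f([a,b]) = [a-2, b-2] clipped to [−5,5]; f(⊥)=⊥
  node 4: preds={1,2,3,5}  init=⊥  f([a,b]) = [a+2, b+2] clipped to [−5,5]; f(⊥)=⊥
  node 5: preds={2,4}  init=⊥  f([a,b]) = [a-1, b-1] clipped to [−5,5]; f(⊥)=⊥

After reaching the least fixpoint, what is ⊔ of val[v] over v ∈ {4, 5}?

Trace (29 dequeues):
  [1] u=0 | in [-1,5] | out [-1,5] | prev ⊥ | push {}
  [2] u=1 | in [-1,5] | out [-3,3] | prev ⊥ | push {0}
  [3] u=2 | in ⊥ | out ⊥ | ==
  [4] u=3 | in ⊥ | out [-1,5] | ==
  [5] u=4 | in [-3,5] | out [-1,5] | prev ⊥ | push {2,3}
  [6] u=5 | in [-1,5] | out [-2,4] | prev ⊥ | push {4}
  [7] u=0 | in [-3,5] | out [-3,5] | prev [-1,5] | push {}
  [8] u=2 | in [-2,5] | out [-2,5] | prev ⊥ | push {1,5}
  [9] u=3 | in [-2,5] | out [-4,5] | prev [-1,5] | push {0}
  [10] u=4 | in [-4,5] | out [-2,5] | prev [-1,5] | push {2,3}
  [11] u=1 | in [-4,5] | out [-5,3] | prev [-3,3] | push {4}
  [12] u=5 | in [-2,5] | out [-3,4] | prev [-2,4] | push {}
  [13] u=0 | in [-5,5] | out [-5,5] | prev [-3,5] | push {}
  [14] u=2 | in [-3,5] | out [-3,5] | prev [-2,5] | push {1,5}
  [15] u=3 | in [-3,5] | out [-5,5] | prev [-4,5] | push {0}
  [16] u=4 | in [-5,5] | out [-3,5] | prev [-2,5] | push {2,3}
  [17] u=1 | in [-5,5] | out [-5,3] | ==
  [18] u=5 | in [-3,5] | out [-4,4] | prev [-3,4] | push {4}
  [19] u=0 | in [-5,5] | out [-5,5] | ==
  [20] u=2 | in [-4,5] | out [-4,5] | prev [-3,5] | push {1,5}
  [21] u=3 | in [-4,5] | out [-5,5] | ==
  [22] u=4 | in [-5,5] | out [-3,5] | ==
  [23] u=1 | in [-5,5] | out [-5,3] | ==
  [24] u=5 | in [-4,5] | out [-5,4] | prev [-4,4] | push {2,3,4}
  [25] u=2 | in [-5,5] | out [-5,5] | prev [-4,5] | push {1,5}
  [26] u=3 | in [-5,5] | out [-5,5] | ==
  [27] u=4 | in [-5,5] | out [-3,5] | ==
  [28] u=1 | in [-5,5] | out [-5,3] | ==
  [29] u=5 | in [-5,5] | out [-5,4] | ==

Converged values:
  [0] [-5,5]
  [1] [-5,3]
  [2] [-5,5]
  [3] [-5,5]
  [4] [-3,5]
  [5] [-5,4]

[-5,5]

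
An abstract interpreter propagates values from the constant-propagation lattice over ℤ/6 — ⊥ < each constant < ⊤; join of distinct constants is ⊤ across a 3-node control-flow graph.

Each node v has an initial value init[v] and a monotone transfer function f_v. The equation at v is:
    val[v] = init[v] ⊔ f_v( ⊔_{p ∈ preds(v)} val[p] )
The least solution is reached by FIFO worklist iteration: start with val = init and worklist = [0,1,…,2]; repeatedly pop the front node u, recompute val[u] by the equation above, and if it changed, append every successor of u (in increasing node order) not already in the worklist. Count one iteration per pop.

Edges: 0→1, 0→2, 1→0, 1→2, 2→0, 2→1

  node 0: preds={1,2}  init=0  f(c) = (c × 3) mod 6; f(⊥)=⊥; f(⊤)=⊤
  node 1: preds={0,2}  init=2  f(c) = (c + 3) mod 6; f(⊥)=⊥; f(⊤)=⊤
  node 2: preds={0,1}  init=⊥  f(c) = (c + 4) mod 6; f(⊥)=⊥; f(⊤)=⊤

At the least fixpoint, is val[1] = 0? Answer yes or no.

Trace (6 dequeues):
  [1] u=0 | in 2 | out 0 | ==
  [2] u=1 | in 0 | out ⊤ | prev 2 | push {0}
  [3] u=2 | in ⊤ | out ⊤ | prev ⊥ | push {1}
  [4] u=0 | in ⊤ | out ⊤ | prev 0 | push {2}
  [5] u=1 | in ⊤ | out ⊤ | ==
  [6] u=2 | in ⊤ | out ⊤ | ==

Converged values:
  [0] ⊤
  [1] ⊤
  [2] ⊤

no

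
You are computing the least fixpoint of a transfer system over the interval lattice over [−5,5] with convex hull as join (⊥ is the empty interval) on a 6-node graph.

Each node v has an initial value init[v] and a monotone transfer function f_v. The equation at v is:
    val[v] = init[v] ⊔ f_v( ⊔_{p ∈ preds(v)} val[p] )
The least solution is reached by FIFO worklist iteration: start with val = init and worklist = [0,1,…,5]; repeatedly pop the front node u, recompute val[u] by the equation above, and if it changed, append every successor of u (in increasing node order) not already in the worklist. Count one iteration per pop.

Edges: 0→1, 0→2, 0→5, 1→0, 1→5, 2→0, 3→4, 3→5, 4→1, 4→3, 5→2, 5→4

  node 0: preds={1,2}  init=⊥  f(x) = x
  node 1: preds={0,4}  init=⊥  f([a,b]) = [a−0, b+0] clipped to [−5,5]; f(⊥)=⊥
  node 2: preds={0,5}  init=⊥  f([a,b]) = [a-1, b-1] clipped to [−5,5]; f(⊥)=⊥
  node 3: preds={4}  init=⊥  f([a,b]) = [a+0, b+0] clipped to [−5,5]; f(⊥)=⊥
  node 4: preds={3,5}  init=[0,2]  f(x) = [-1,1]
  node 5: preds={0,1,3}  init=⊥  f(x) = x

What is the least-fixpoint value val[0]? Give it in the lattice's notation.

[-5,2]

Worklist (39 pops):
  #1 pop 0: in=⊥ → ⊥ (no change)
  #2 pop 1: in=[0,2] → [0,2] (was ⊥); enqueue [0]
  #3 pop 2: in=⊥ → ⊥ (no change)
  #4 pop 3: in=[0,2] → [0,2] (was ⊥); enqueue []
  #5 pop 4: in=[0,2] → [-1,2] (was [0,2]); enqueue [1,3]
  #6 pop 5: in=[0,2] → [0,2] (was ⊥); enqueue [2,4]
  #7 pop 0: in=[0,2] → [0,2] (was ⊥); enqueue [5]
  #8 pop 1: in=[-1,2] → [-1,2] (was [0,2]); enqueue [0]
  #9 pop 3: in=[-1,2] → [-1,2] (was [0,2]); enqueue []
  #10 pop 2: in=[0,2] → [-1,1] (was ⊥); enqueue []
  #11 pop 4: in=[-1,2] → [-1,2] (no change)
  #12 pop 5: in=[-1,2] → [-1,2] (was [0,2]); enqueue [2,4]
  #13 pop 0: in=[-1,2] → [-1,2] (was [0,2]); enqueue [1,5]
  #14 pop 2: in=[-1,2] → [-2,1] (was [-1,1]); enqueue [0]
  #15 pop 4: in=[-1,2] → [-1,2] (no change)
  #16 pop 1: in=[-1,2] → [-1,2] (no change)
  #17 pop 5: in=[-1,2] → [-1,2] (no change)
  #18 pop 0: in=[-2,2] → [-2,2] (was [-1,2]); enqueue [1,2,5]
  #19 pop 1: in=[-2,2] → [-2,2] (was [-1,2]); enqueue [0]
  #20 pop 2: in=[-2,2] → [-3,1] (was [-2,1]); enqueue []
  #21 pop 5: in=[-2,2] → [-2,2] (was [-1,2]); enqueue [2,4]
  #22 pop 0: in=[-3,2] → [-3,2] (was [-2,2]); enqueue [1,5]
  #23 pop 2: in=[-3,2] → [-4,1] (was [-3,1]); enqueue [0]
  #24 pop 4: in=[-2,2] → [-1,2] (no change)
  #25 pop 1: in=[-3,2] → [-3,2] (was [-2,2]); enqueue []
  #26 pop 5: in=[-3,2] → [-3,2] (was [-2,2]); enqueue [2,4]
  #27 pop 0: in=[-4,2] → [-4,2] (was [-3,2]); enqueue [1,5]
  #28 pop 2: in=[-4,2] → [-5,1] (was [-4,1]); enqueue [0]
  #29 pop 4: in=[-3,2] → [-1,2] (no change)
  #30 pop 1: in=[-4,2] → [-4,2] (was [-3,2]); enqueue []
  #31 pop 5: in=[-4,2] → [-4,2] (was [-3,2]); enqueue [2,4]
  #32 pop 0: in=[-5,2] → [-5,2] (was [-4,2]); enqueue [1,5]
  #33 pop 2: in=[-5,2] → [-5,1] (no change)
  #34 pop 4: in=[-4,2] → [-1,2] (no change)
  #35 pop 1: in=[-5,2] → [-5,2] (was [-4,2]); enqueue [0]
  #36 pop 5: in=[-5,2] → [-5,2] (was [-4,2]); enqueue [2,4]
  #37 pop 0: in=[-5,2] → [-5,2] (no change)
  #38 pop 2: in=[-5,2] → [-5,1] (no change)
  #39 pop 4: in=[-5,2] → [-1,2] (no change)

Fixpoint:
  val[0] = [-5,2]
  val[1] = [-5,2]
  val[2] = [-5,1]
  val[3] = [-1,2]
  val[4] = [-1,2]
  val[5] = [-5,2]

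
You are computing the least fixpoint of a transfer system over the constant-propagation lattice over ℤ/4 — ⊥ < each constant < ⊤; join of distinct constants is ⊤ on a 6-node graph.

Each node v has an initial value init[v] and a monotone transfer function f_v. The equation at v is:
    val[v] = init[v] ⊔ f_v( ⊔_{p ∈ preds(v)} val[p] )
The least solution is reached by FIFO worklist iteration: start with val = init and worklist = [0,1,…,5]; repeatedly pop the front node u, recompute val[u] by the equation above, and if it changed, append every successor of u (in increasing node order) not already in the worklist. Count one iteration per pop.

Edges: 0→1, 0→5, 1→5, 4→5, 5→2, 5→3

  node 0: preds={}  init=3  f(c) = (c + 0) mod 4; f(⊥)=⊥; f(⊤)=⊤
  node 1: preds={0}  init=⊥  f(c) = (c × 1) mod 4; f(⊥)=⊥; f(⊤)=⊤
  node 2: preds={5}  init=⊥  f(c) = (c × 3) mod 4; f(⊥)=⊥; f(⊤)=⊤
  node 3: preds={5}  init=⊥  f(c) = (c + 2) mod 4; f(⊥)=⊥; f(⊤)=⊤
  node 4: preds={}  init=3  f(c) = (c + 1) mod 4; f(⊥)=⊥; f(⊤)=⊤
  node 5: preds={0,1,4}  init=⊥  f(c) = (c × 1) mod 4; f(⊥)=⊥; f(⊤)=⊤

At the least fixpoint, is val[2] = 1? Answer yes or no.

yes

Trace (8 dequeues):
  [1] u=0 | in ⊥ | out 3 | ==
  [2] u=1 | in 3 | out 3 | prev ⊥ | push {}
  [3] u=2 | in ⊥ | out ⊥ | ==
  [4] u=3 | in ⊥ | out ⊥ | ==
  [5] u=4 | in ⊥ | out 3 | ==
  [6] u=5 | in 3 | out 3 | prev ⊥ | push {2,3}
  [7] u=2 | in 3 | out 1 | prev ⊥ | push {}
  [8] u=3 | in 3 | out 1 | prev ⊥ | push {}

Converged values:
  [0] 3
  [1] 3
  [2] 1
  [3] 1
  [4] 3
  [5] 3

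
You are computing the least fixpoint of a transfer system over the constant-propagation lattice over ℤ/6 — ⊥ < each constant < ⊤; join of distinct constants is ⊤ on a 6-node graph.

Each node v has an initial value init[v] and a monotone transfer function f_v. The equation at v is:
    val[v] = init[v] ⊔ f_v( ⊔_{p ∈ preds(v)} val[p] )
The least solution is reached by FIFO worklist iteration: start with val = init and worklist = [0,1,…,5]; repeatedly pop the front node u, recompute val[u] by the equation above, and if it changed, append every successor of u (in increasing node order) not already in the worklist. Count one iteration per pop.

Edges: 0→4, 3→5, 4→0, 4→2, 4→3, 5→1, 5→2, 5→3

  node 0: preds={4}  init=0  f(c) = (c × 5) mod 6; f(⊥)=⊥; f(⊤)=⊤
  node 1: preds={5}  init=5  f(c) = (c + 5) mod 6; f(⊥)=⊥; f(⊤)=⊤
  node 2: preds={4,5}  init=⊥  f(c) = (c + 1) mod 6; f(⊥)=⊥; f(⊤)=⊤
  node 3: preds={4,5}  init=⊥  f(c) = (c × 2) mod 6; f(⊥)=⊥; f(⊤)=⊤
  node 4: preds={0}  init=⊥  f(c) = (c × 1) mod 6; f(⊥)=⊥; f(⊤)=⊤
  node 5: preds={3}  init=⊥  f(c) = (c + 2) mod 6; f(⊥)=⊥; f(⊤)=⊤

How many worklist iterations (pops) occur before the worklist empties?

17

Iteration log — 17 steps:
  step 1. node 0  ⊔preds=⊥  new=0  stable
  step 2. node 1  ⊔preds=⊥  new=5  stable
  step 3. node 2  ⊔preds=⊥  new=⊥  stable
  step 4. node 3  ⊔preds=⊥  new=⊥  stable
  step 5. node 4  ⊔preds=0  new=0  old=⊥  +wl: 0,2,3
  step 6. node 5  ⊔preds=⊥  new=⊥  stable
  step 7. node 0  ⊔preds=0  new=0  stable
  step 8. node 2  ⊔preds=0  new=1  old=⊥  +wl: 
  step 9. node 3  ⊔preds=0  new=0  old=⊥  +wl: 5
  step 10. node 5  ⊔preds=0  new=2  old=⊥  +wl: 1,2,3
  step 11. node 1  ⊔preds=2  new=⊤  old=5  +wl: 
  step 12. node 2  ⊔preds=⊤  new=⊤  old=1  +wl: 
  step 13. node 3  ⊔preds=⊤  new=⊤  old=0  +wl: 5
  step 14. node 5  ⊔preds=⊤  new=⊤  old=2  +wl: 1,2,3
  step 15. node 1  ⊔preds=⊤  new=⊤  stable
  step 16. node 2  ⊔preds=⊤  new=⊤  stable
  step 17. node 3  ⊔preds=⊤  new=⊤  stable

Least fixpoint reached:
  node 0: 0
  node 1: ⊤
  node 2: ⊤
  node 3: ⊤
  node 4: 0
  node 5: ⊤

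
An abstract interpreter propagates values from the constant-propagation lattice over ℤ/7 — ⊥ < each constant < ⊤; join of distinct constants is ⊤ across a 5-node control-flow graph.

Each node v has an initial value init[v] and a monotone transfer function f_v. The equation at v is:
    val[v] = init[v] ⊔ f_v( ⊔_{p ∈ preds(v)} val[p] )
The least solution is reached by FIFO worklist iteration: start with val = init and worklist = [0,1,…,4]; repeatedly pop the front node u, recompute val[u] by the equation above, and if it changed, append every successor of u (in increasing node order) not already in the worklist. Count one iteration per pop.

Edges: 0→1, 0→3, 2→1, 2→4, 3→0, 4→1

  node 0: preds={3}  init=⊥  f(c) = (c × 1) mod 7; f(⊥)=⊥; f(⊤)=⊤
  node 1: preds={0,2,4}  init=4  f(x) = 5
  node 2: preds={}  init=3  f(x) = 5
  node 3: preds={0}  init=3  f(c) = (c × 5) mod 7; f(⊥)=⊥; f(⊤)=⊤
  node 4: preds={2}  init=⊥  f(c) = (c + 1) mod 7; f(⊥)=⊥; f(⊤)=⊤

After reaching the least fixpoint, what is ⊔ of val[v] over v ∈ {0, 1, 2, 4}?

⊤

Trace (9 dequeues):
  [1] u=0 | in 3 | out 3 | prev ⊥ | push {}
  [2] u=1 | in 3 | out ⊤ | prev 4 | push {}
  [3] u=2 | in ⊥ | out ⊤ | prev 3 | push {1}
  [4] u=3 | in 3 | out ⊤ | prev 3 | push {0}
  [5] u=4 | in ⊤ | out ⊤ | prev ⊥ | push {}
  [6] u=1 | in ⊤ | out ⊤ | ==
  [7] u=0 | in ⊤ | out ⊤ | prev 3 | push {1,3}
  [8] u=1 | in ⊤ | out ⊤ | ==
  [9] u=3 | in ⊤ | out ⊤ | ==

Converged values:
  [0] ⊤
  [1] ⊤
  [2] ⊤
  [3] ⊤
  [4] ⊤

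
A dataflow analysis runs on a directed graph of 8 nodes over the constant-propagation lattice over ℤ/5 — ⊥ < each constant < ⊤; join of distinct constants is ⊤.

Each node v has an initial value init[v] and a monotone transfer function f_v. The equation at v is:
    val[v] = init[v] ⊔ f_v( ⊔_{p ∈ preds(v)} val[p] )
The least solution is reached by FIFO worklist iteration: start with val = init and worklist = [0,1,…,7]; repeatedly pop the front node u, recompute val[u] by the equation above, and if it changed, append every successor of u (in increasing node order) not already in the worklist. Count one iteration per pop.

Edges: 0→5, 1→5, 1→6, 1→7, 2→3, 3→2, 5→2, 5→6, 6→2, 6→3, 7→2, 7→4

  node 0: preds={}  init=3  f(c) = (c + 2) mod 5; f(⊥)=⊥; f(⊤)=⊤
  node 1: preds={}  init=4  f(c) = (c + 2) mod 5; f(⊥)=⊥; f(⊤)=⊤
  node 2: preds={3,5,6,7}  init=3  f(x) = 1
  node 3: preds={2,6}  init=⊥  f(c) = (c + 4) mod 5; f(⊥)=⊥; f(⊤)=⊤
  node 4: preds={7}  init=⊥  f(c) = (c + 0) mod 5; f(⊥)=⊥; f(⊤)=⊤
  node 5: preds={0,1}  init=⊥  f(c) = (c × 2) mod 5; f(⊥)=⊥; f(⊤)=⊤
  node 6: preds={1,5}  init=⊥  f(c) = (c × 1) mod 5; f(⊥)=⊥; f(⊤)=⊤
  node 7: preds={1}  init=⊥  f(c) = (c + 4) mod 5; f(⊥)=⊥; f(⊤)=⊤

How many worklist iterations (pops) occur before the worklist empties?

11

Worklist (11 pops):
  #1 pop 0: in=⊥ → 3 (no change)
  #2 pop 1: in=⊥ → 4 (no change)
  #3 pop 2: in=⊥ → ⊤ (was 3); enqueue []
  #4 pop 3: in=⊤ → ⊤ (was ⊥); enqueue [2]
  #5 pop 4: in=⊥ → ⊥ (no change)
  #6 pop 5: in=⊤ → ⊤ (was ⊥); enqueue []
  #7 pop 6: in=⊤ → ⊤ (was ⊥); enqueue [3]
  #8 pop 7: in=4 → 3 (was ⊥); enqueue [4]
  #9 pop 2: in=⊤ → ⊤ (no change)
  #10 pop 3: in=⊤ → ⊤ (no change)
  #11 pop 4: in=3 → 3 (was ⊥); enqueue []

Fixpoint:
  val[0] = 3
  val[1] = 4
  val[2] = ⊤
  val[3] = ⊤
  val[4] = 3
  val[5] = ⊤
  val[6] = ⊤
  val[7] = 3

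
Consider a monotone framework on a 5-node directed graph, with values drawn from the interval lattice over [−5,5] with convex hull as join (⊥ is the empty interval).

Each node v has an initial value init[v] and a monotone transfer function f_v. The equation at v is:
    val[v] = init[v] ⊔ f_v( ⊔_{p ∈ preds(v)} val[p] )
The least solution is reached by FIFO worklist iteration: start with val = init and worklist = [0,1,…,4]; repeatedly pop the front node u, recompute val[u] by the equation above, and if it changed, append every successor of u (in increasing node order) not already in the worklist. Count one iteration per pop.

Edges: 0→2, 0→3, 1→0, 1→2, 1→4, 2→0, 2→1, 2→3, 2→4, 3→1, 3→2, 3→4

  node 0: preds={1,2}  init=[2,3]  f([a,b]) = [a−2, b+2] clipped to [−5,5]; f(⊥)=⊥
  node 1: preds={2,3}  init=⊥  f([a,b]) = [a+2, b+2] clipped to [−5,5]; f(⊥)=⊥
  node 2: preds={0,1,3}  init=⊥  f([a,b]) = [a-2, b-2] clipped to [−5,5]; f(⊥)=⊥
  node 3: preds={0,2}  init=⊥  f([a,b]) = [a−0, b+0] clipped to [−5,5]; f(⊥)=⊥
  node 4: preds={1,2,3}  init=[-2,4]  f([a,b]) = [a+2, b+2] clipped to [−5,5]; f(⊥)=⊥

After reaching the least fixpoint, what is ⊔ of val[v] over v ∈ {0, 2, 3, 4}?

Trace (20 dequeues):
  [1] u=0 | in ⊥ | out [2,3] | ==
  [2] u=1 | in ⊥ | out ⊥ | ==
  [3] u=2 | in [2,3] | out [0,1] | prev ⊥ | push {0,1}
  [4] u=3 | in [0,3] | out [0,3] | prev ⊥ | push {2}
  [5] u=4 | in [0,3] | out [-2,5] | prev [-2,4] | push {}
  [6] u=0 | in [0,1] | out [-2,3] | prev [2,3] | push {3}
  [7] u=1 | in [0,3] | out [2,5] | prev ⊥ | push {0,4}
  [8] u=2 | in [-2,5] | out [-4,3] | prev [0,1] | push {1}
  [9] u=3 | in [-4,3] | out [-4,3] | prev [0,3] | push {2}
  [10] u=0 | in [-4,5] | out [-5,5] | prev [-2,3] | push {3}
  [11] u=4 | in [-4,5] | out [-2,5] | ==
  [12] u=1 | in [-4,3] | out [-2,5] | prev [2,5] | push {0,4}
  [13] u=2 | in [-5,5] | out [-5,3] | prev [-4,3] | push {1}
  [14] u=3 | in [-5,5] | out [-5,5] | prev [-4,3] | push {2}
  [15] u=0 | in [-5,5] | out [-5,5] | ==
  [16] u=4 | in [-5,5] | out [-3,5] | prev [-2,5] | push {}
  [17] u=1 | in [-5,5] | out [-3,5] | prev [-2,5] | push {0,4}
  [18] u=2 | in [-5,5] | out [-5,3] | ==
  [19] u=0 | in [-5,5] | out [-5,5] | ==
  [20] u=4 | in [-5,5] | out [-3,5] | ==

Converged values:
  [0] [-5,5]
  [1] [-3,5]
  [2] [-5,3]
  [3] [-5,5]
  [4] [-3,5]

[-5,5]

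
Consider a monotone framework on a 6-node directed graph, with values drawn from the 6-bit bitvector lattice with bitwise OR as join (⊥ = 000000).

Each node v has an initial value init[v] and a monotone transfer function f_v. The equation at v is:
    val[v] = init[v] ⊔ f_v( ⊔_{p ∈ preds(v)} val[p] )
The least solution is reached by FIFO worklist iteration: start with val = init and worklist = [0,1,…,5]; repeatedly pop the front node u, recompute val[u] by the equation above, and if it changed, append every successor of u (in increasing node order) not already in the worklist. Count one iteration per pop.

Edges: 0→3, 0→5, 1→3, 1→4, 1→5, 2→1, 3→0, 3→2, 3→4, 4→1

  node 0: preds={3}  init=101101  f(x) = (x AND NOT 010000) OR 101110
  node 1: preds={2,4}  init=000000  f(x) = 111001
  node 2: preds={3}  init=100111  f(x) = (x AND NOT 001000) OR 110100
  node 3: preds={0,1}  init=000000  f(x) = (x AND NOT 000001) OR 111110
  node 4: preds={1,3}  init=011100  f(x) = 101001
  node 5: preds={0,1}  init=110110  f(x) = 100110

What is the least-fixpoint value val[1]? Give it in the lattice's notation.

Iteration log — 9 steps:
  step 1. node 0  ⊔preds=000000  new=101111  old=101101  +wl: 
  step 2. node 1  ⊔preds=111111  new=111001  old=000000  +wl: 
  step 3. node 2  ⊔preds=000000  new=110111  old=100111  +wl: 1
  step 4. node 3  ⊔preds=111111  new=111110  old=000000  +wl: 0,2
  step 5. node 4  ⊔preds=111111  new=111101  old=011100  +wl: 
  step 6. node 5  ⊔preds=111111  new=110110  stable
  step 7. node 1  ⊔preds=111111  new=111001  stable
  step 8. node 0  ⊔preds=111110  new=101111  stable
  step 9. node 2  ⊔preds=111110  new=110111  stable

Least fixpoint reached:
  node 0: 101111
  node 1: 111001
  node 2: 110111
  node 3: 111110
  node 4: 111101
  node 5: 110110

111001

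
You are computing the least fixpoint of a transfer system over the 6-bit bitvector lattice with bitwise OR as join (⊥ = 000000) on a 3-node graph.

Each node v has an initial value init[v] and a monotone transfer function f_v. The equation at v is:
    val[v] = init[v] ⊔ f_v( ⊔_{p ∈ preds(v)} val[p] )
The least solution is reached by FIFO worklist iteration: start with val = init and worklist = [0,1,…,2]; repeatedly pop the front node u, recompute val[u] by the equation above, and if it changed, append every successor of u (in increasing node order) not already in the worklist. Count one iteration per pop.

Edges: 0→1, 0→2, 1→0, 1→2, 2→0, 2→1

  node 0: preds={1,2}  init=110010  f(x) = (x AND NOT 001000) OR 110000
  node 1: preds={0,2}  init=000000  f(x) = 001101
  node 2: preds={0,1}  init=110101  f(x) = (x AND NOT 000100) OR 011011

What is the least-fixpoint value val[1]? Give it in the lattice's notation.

001101

Trace (5 dequeues):
  [1] u=0 | in 110101 | out 110111 | prev 110010 | push {}
  [2] u=1 | in 110111 | out 001101 | prev 000000 | push {0}
  [3] u=2 | in 111111 | out 111111 | prev 110101 | push {1}
  [4] u=0 | in 111111 | out 110111 | ==
  [5] u=1 | in 111111 | out 001101 | ==

Converged values:
  [0] 110111
  [1] 001101
  [2] 111111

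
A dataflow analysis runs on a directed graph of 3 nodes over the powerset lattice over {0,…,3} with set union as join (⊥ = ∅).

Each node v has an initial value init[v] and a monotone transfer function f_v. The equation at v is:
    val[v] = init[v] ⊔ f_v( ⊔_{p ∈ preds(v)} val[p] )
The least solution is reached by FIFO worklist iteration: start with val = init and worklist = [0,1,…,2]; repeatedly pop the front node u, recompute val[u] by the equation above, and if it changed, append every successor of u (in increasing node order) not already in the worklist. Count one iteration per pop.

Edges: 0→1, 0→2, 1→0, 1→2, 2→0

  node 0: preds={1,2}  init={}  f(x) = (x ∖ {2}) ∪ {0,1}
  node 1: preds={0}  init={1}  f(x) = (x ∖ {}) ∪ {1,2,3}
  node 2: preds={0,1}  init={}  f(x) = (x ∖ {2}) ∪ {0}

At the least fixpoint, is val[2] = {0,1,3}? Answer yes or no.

Worklist (6 pops):
  #1 pop 0: in={1} → {0,1} (was {}); enqueue []
  #2 pop 1: in={0,1} → {0,1,2,3} (was {1}); enqueue [0]
  #3 pop 2: in={0,1,2,3} → {0,1,3} (was {}); enqueue []
  #4 pop 0: in={0,1,2,3} → {0,1,3} (was {0,1}); enqueue [1,2]
  #5 pop 1: in={0,1,3} → {0,1,2,3} (no change)
  #6 pop 2: in={0,1,2,3} → {0,1,3} (no change)

Fixpoint:
  val[0] = {0,1,3}
  val[1] = {0,1,2,3}
  val[2] = {0,1,3}

yes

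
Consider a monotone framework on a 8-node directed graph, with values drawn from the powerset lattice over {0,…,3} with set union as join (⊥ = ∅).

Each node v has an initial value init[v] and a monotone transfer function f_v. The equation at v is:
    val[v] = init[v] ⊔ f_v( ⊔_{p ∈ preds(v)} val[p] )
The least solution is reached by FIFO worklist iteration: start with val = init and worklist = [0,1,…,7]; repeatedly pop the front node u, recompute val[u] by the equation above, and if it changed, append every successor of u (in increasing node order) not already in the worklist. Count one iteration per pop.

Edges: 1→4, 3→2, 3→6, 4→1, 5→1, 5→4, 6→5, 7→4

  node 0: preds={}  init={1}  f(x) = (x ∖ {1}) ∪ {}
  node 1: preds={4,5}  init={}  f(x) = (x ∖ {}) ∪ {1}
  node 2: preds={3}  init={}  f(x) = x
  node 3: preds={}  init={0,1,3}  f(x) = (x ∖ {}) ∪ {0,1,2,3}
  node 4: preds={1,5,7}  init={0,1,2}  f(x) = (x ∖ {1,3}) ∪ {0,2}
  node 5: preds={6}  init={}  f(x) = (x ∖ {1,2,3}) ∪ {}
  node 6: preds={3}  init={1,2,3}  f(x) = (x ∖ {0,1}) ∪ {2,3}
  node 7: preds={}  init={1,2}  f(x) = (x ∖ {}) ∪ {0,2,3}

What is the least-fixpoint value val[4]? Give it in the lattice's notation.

{0,1,2}

Trace (10 dequeues):
  [1] u=0 | in {} | out {1} | ==
  [2] u=1 | in {0,1,2} | out {0,1,2} | prev {} | push {}
  [3] u=2 | in {0,1,3} | out {0,1,3} | prev {} | push {}
  [4] u=3 | in {} | out {0,1,2,3} | prev {0,1,3} | push {2}
  [5] u=4 | in {0,1,2} | out {0,1,2} | ==
  [6] u=5 | in {1,2,3} | out {} | ==
  [7] u=6 | in {0,1,2,3} | out {1,2,3} | ==
  [8] u=7 | in {} | out {0,1,2,3} | prev {1,2} | push {4}
  [9] u=2 | in {0,1,2,3} | out {0,1,2,3} | prev {0,1,3} | push {}
  [10] u=4 | in {0,1,2,3} | out {0,1,2} | ==

Converged values:
  [0] {1}
  [1] {0,1,2}
  [2] {0,1,2,3}
  [3] {0,1,2,3}
  [4] {0,1,2}
  [5] {}
  [6] {1,2,3}
  [7] {0,1,2,3}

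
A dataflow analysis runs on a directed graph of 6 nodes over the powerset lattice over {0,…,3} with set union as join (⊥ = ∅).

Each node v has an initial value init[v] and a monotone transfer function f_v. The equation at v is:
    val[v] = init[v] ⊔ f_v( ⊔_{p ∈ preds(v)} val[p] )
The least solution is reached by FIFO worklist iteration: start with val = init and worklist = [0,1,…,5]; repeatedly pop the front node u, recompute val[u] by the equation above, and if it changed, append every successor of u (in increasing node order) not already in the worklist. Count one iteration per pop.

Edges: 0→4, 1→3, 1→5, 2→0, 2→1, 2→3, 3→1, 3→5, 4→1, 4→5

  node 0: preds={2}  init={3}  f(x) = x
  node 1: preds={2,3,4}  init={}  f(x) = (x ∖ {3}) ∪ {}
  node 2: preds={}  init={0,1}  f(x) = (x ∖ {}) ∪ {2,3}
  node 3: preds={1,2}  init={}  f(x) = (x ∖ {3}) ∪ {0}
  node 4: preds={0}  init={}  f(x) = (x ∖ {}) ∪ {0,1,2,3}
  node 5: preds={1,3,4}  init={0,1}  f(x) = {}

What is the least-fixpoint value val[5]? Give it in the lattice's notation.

{0,1}

Iteration log — 11 steps:
  step 1. node 0  ⊔preds={0,1}  new={0,1,3}  old={3}  +wl: 
  step 2. node 1  ⊔preds={0,1}  new={0,1}  old={}  +wl: 
  step 3. node 2  ⊔preds={}  new={0,1,2,3}  old={0,1}  +wl: 0,1
  step 4. node 3  ⊔preds={0,1,2,3}  new={0,1,2}  old={}  +wl: 
  step 5. node 4  ⊔preds={0,1,3}  new={0,1,2,3}  old={}  +wl: 
  step 6. node 5  ⊔preds={0,1,2,3}  new={0,1}  stable
  step 7. node 0  ⊔preds={0,1,2,3}  new={0,1,2,3}  old={0,1,3}  +wl: 4
  step 8. node 1  ⊔preds={0,1,2,3}  new={0,1,2}  old={0,1}  +wl: 3,5
  step 9. node 4  ⊔preds={0,1,2,3}  new={0,1,2,3}  stable
  step 10. node 3  ⊔preds={0,1,2,3}  new={0,1,2}  stable
  step 11. node 5  ⊔preds={0,1,2,3}  new={0,1}  stable

Least fixpoint reached:
  node 0: {0,1,2,3}
  node 1: {0,1,2}
  node 2: {0,1,2,3}
  node 3: {0,1,2}
  node 4: {0,1,2,3}
  node 5: {0,1}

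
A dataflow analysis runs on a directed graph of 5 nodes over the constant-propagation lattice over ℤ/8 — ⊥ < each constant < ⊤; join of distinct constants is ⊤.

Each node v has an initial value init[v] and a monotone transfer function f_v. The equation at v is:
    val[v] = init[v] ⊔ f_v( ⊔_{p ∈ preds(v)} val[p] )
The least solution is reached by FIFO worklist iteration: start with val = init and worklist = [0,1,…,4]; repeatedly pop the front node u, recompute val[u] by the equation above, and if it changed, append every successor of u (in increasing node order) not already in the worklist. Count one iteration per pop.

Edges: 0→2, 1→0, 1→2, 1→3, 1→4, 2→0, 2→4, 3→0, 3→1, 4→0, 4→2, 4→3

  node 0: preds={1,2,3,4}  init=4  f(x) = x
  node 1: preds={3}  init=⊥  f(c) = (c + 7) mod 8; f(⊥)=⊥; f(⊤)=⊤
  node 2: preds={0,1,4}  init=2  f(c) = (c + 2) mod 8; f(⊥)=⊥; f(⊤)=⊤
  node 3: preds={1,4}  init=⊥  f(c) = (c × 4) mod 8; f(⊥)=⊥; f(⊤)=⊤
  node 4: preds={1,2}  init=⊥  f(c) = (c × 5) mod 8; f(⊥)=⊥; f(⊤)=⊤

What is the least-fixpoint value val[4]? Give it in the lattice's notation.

⊤

Worklist (14 pops):
  #1 pop 0: in=2 → ⊤ (was 4); enqueue []
  #2 pop 1: in=⊥ → ⊥ (no change)
  #3 pop 2: in=⊤ → ⊤ (was 2); enqueue [0]
  #4 pop 3: in=⊥ → ⊥ (no change)
  #5 pop 4: in=⊤ → ⊤ (was ⊥); enqueue [2,3]
  #6 pop 0: in=⊤ → ⊤ (no change)
  #7 pop 2: in=⊤ → ⊤ (no change)
  #8 pop 3: in=⊤ → ⊤ (was ⊥); enqueue [0,1]
  #9 pop 0: in=⊤ → ⊤ (no change)
  #10 pop 1: in=⊤ → ⊤ (was ⊥); enqueue [0,2,3,4]
  #11 pop 0: in=⊤ → ⊤ (no change)
  #12 pop 2: in=⊤ → ⊤ (no change)
  #13 pop 3: in=⊤ → ⊤ (no change)
  #14 pop 4: in=⊤ → ⊤ (no change)

Fixpoint:
  val[0] = ⊤
  val[1] = ⊤
  val[2] = ⊤
  val[3] = ⊤
  val[4] = ⊤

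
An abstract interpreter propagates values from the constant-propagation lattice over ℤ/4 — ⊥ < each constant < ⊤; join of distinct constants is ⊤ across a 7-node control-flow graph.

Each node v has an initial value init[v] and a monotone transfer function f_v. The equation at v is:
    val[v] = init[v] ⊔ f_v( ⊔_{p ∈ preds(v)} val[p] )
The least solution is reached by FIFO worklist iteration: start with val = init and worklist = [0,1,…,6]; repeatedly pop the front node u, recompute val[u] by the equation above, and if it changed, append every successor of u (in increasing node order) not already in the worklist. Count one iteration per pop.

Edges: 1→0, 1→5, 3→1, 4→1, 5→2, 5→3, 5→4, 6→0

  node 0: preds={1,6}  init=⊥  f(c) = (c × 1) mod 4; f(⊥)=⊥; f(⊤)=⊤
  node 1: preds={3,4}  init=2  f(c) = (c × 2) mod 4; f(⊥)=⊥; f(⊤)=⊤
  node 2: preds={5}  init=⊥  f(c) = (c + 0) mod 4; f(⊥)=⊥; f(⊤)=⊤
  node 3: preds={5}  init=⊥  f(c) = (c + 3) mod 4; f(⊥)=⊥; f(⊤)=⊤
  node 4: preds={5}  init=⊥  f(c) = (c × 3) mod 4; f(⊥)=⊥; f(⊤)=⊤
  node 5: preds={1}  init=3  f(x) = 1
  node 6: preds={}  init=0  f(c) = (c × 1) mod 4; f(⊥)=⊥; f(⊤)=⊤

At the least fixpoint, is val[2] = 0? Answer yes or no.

no

Trace (14 dequeues):
  [1] u=0 | in ⊤ | out ⊤ | prev ⊥ | push {}
  [2] u=1 | in ⊥ | out 2 | ==
  [3] u=2 | in 3 | out 3 | prev ⊥ | push {}
  [4] u=3 | in 3 | out 2 | prev ⊥ | push {1}
  [5] u=4 | in 3 | out 1 | prev ⊥ | push {}
  [6] u=5 | in 2 | out ⊤ | prev 3 | push {2,3,4}
  [7] u=6 | in ⊥ | out 0 | ==
  [8] u=1 | in ⊤ | out ⊤ | prev 2 | push {0,5}
  [9] u=2 | in ⊤ | out ⊤ | prev 3 | push {}
  [10] u=3 | in ⊤ | out ⊤ | prev 2 | push {1}
  [11] u=4 | in ⊤ | out ⊤ | prev 1 | push {}
  [12] u=0 | in ⊤ | out ⊤ | ==
  [13] u=5 | in ⊤ | out ⊤ | ==
  [14] u=1 | in ⊤ | out ⊤ | ==

Converged values:
  [0] ⊤
  [1] ⊤
  [2] ⊤
  [3] ⊤
  [4] ⊤
  [5] ⊤
  [6] 0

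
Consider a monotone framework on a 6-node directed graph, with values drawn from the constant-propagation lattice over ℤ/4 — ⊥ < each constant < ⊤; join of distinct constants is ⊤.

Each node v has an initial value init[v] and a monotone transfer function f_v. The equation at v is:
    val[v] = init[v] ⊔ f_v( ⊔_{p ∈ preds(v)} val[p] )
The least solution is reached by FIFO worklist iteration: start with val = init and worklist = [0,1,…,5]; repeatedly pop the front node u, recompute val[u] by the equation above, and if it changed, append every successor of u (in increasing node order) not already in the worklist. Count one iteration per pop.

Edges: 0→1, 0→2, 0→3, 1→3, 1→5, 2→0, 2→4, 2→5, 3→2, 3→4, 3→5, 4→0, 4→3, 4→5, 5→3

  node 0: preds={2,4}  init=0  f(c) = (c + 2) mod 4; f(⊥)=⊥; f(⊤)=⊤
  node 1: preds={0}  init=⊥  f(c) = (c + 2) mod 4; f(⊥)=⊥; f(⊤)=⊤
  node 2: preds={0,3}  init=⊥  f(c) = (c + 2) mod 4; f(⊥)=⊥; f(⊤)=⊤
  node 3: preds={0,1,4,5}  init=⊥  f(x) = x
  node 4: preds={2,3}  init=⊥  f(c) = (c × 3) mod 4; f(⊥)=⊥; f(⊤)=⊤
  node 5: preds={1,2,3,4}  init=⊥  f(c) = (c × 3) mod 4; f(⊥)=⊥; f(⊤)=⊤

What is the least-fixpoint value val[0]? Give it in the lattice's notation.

Trace (14 dequeues):
  [1] u=0 | in ⊥ | out 0 | ==
  [2] u=1 | in 0 | out 2 | prev ⊥ | push {}
  [3] u=2 | in 0 | out 2 | prev ⊥ | push {0}
  [4] u=3 | in ⊤ | out ⊤ | prev ⊥ | push {2}
  [5] u=4 | in ⊤ | out ⊤ | prev ⊥ | push {3}
  [6] u=5 | in ⊤ | out ⊤ | prev ⊥ | push {}
  [7] u=0 | in ⊤ | out ⊤ | prev 0 | push {1}
  [8] u=2 | in ⊤ | out ⊤ | prev 2 | push {0,4,5}
  [9] u=3 | in ⊤ | out ⊤ | ==
  [10] u=1 | in ⊤ | out ⊤ | prev 2 | push {3}
  [11] u=0 | in ⊤ | out ⊤ | ==
  [12] u=4 | in ⊤ | out ⊤ | ==
  [13] u=5 | in ⊤ | out ⊤ | ==
  [14] u=3 | in ⊤ | out ⊤ | ==

Converged values:
  [0] ⊤
  [1] ⊤
  [2] ⊤
  [3] ⊤
  [4] ⊤
  [5] ⊤

⊤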